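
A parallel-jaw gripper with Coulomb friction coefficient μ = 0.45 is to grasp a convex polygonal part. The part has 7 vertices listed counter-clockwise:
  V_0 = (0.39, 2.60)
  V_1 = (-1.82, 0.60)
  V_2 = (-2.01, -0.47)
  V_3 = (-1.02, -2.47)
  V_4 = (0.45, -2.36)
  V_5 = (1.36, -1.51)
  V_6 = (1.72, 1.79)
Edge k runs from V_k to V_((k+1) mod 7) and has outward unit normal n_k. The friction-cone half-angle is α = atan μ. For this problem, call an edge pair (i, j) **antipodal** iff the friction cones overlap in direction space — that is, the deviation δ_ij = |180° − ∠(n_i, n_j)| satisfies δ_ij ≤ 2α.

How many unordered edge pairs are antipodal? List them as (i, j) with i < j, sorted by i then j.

count = 8; pairs: (0,3), (0,4), (0,5), (1,4), (1,5), (2,5), (2,6), (3,6)

α = atan 0.45 = 24.23°;  2α = 48.46°
n_0 = (-0.6710, +0.7415)
n_1 = (-0.9846, +0.1748)
n_2 = (-0.8962, -0.4436)
n_3 = (+0.0746, -0.9972)
n_4 = (+0.6826, -0.7308)
n_5 = (+0.9941, -0.1084)
n_6 = (+0.5202, +0.8541)
  (0,1): δ = 142.21°  ·
  (0,2): δ = 105.81°  ·
  (0,3): δ = 37.86°  ✓
  (0,4): δ = 0.90°  ✓
  (0,5): δ = 41.63°  ✓
  (0,6): δ = 106.51°  ·
  (1,2): δ = 143.60°  ·
  (1,3): δ = 75.65°  ·
  (1,4): δ = 36.88°  ✓
  (1,5): δ = 3.84°  ✓
  (1,6): δ = 68.73°  ·
  (2,3): δ = 112.06°  ·
  (2,4): δ = 73.29°  ·
  (2,5): δ = 32.56°  ✓
  (2,6): δ = 32.32°  ✓
  (3,4): δ = 141.23°  ·
  (3,5): δ = 100.51°  ·
  (3,6): δ = 35.62°  ✓
  (4,5): δ = 139.27°  ·
  (4,6): δ = 74.39°  ·
  (5,6): δ = 115.12°  ·
antipodal pairs: 8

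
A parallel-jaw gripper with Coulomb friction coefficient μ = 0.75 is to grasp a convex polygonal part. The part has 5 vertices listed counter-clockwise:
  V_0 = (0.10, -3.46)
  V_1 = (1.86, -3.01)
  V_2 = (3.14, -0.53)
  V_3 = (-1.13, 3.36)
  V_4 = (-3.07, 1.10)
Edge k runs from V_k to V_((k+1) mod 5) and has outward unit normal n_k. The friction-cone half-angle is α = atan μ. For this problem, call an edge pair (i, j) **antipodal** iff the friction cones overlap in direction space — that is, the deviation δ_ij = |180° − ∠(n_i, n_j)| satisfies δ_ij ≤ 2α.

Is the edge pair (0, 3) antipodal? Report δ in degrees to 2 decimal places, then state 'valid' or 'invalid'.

α = atan 0.75 = 36.87°;  2α = 73.74°
edge 0: e_0 = (+1.76, +0.45);  n_0 = (+0.2477, -0.9688)
edge 3: e_3 = (-1.94, -2.26);  n_3 = (-0.7588, +0.6513)
∠(n_0, n_3) = 144.99°
δ = |180° − 144.99°| = 35.01°
35.01° ≤ 2α = 73.74°  →  valid

δ = 35.01°, valid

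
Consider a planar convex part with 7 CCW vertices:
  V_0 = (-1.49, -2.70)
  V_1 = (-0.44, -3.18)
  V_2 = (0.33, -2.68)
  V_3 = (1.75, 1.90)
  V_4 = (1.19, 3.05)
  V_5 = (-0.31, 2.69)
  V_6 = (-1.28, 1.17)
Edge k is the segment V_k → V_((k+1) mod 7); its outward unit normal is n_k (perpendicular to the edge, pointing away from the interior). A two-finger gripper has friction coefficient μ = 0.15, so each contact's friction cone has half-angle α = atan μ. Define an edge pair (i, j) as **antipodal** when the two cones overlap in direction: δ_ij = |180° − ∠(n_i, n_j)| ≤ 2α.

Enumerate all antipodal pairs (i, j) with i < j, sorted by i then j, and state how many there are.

α = atan 0.15 = 8.53°;  2α = 17.06°
n_0 = (-0.4158, -0.9095)
n_1 = (+0.5446, -0.8387)
n_2 = (+0.9551, -0.2961)
n_3 = (+0.8991, +0.4378)
n_4 = (-0.2334, +0.9724)
n_5 = (-0.8430, +0.5380)
n_6 = (-0.9985, +0.0542)
  (0,1): δ = 122.44°  ·
  (0,2): δ = 82.66°  ·
  (0,3): δ = 39.47°  ·
  (0,4): δ = 38.06°  ·
  (0,5): δ = 82.02°  ·
  (0,6): δ = 111.46°  ·
  (1,2): δ = 140.22°  ·
  (1,3): δ = 97.03°  ·
  (1,4): δ = 19.50°  ·
  (1,5): δ = 24.46°  ·
  (1,6): δ = 53.90°  ·
  (2,3): δ = 136.81°  ·
  (2,4): δ = 59.28°  ·
  (2,5): δ = 15.32°  ✓
  (2,6): δ = 14.12°  ✓
  (3,4): δ = 102.47°  ·
  (3,5): δ = 58.51°  ·
  (3,6): δ = 29.07°  ·
  (4,5): δ = 136.04°  ·
  (4,6): δ = 106.60°  ·
  (5,6): δ = 150.56°  ·
antipodal pairs: 2

count = 2; pairs: (2,5), (2,6)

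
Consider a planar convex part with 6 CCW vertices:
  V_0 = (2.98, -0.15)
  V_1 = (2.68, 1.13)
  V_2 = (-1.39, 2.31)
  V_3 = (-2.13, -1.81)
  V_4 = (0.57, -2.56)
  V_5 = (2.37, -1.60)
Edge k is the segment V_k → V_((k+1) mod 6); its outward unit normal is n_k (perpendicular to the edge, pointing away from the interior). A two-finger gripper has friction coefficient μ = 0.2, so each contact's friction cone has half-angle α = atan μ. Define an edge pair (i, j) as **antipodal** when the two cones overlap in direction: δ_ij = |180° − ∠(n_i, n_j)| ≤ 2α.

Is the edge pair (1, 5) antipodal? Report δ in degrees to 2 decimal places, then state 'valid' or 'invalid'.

α = atan 0.2 = 11.31°;  2α = 22.62°
edge 1: e_1 = (-4.07, +1.18);  n_1 = (+0.2785, +0.9604)
edge 5: e_5 = (+0.61, +1.45);  n_5 = (+0.9218, -0.3878)
∠(n_1, n_5) = 96.65°
δ = |180° − 96.65°| = 83.35°
83.35° > 2α = 22.62°  →  invalid

δ = 83.35°, invalid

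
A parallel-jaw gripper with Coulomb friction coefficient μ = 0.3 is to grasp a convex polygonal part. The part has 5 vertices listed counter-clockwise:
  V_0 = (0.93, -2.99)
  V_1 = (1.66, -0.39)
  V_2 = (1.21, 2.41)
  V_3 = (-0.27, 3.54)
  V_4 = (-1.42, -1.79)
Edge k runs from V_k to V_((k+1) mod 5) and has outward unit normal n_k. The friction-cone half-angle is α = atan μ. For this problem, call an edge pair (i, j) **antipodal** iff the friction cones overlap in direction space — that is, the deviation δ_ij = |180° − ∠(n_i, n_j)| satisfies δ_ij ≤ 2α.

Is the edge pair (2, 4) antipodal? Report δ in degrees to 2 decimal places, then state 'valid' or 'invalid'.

δ = 10.31°, valid

α = atan 0.3 = 16.70°;  2α = 33.40°
edge 2: e_2 = (-1.48, +1.13);  n_2 = (+0.6069, +0.7948)
edge 4: e_4 = (+2.35, -1.20);  n_4 = (-0.4548, -0.8906)
∠(n_2, n_4) = 169.69°
δ = |180° − 169.69°| = 10.31°
10.31° ≤ 2α = 33.40°  →  valid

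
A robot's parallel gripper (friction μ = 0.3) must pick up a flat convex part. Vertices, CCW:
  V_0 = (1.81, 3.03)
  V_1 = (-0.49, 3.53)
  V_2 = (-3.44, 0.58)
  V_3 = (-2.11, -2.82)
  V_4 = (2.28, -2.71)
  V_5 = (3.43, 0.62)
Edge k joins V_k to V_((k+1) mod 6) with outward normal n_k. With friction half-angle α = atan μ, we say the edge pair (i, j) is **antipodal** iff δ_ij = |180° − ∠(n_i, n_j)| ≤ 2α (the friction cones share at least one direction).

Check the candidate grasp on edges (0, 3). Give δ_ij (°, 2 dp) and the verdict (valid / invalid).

δ = 13.70°, valid

α = atan 0.3 = 16.70°;  2α = 33.40°
edge 0: e_0 = (-2.30, +0.50);  n_0 = (+0.2124, +0.9772)
edge 3: e_3 = (+4.39, +0.11);  n_3 = (+0.0250, -0.9997)
∠(n_0, n_3) = 166.30°
δ = |180° − 166.30°| = 13.70°
13.70° ≤ 2α = 33.40°  →  valid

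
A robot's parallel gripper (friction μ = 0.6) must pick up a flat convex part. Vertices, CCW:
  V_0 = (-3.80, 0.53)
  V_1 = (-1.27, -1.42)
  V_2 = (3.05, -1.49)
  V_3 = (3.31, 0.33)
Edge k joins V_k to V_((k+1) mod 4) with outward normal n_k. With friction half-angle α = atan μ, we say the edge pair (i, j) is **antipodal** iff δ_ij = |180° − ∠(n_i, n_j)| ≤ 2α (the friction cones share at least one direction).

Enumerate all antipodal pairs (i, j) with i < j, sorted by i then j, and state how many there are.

α = atan 0.6 = 30.96°;  2α = 61.93°
n_0 = (-0.6105, -0.7920)
n_1 = (-0.0162, -0.9999)
n_2 = (+0.9899, -0.1414)
n_3 = (+0.0281, +0.9996)
  (0,1): δ = 143.31°  ·
  (0,2): δ = 60.51°  ✓
  (0,3): δ = 36.01°  ✓
  (1,2): δ = 97.20°  ·
  (1,3): δ = 0.68°  ✓
  (2,3): δ = 83.48°  ·
antipodal pairs: 3

count = 3; pairs: (0,2), (0,3), (1,3)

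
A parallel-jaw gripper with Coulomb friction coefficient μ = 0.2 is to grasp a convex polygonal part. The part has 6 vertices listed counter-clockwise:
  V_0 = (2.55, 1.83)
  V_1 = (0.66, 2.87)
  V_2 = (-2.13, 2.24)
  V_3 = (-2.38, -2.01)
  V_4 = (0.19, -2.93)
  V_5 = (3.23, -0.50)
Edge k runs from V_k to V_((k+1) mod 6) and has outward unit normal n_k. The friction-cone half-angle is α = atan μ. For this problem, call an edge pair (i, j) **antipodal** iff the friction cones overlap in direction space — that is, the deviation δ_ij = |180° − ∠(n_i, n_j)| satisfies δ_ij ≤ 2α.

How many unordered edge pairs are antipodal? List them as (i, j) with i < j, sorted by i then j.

α = atan 0.2 = 11.31°;  2α = 22.62°
n_0 = (+0.4821, +0.8761)
n_1 = (-0.2203, +0.9754)
n_2 = (-0.9983, +0.0587)
n_3 = (-0.3370, -0.9415)
n_4 = (+0.6244, -0.7811)
n_5 = (+0.9600, +0.2802)
  (0,1): δ = 138.45°  ·
  (0,2): δ = 64.54°  ·
  (0,3): δ = 9.13°  ✓
  (0,4): δ = 67.46°  ·
  (0,5): δ = 135.09°  ·
  (1,2): δ = 106.09°  ·
  (1,3): δ = 32.42°  ·
  (1,4): δ = 25.91°  ·
  (1,5): δ = 93.55°  ·
  (2,3): δ = 106.33°  ·
  (2,4): δ = 48.00°  ·
  (2,5): δ = 19.64°  ✓
  (3,4): δ = 121.67°  ·
  (3,5): δ = 54.03°  ·
  (4,5): δ = 112.37°  ·
antipodal pairs: 2

count = 2; pairs: (0,3), (2,5)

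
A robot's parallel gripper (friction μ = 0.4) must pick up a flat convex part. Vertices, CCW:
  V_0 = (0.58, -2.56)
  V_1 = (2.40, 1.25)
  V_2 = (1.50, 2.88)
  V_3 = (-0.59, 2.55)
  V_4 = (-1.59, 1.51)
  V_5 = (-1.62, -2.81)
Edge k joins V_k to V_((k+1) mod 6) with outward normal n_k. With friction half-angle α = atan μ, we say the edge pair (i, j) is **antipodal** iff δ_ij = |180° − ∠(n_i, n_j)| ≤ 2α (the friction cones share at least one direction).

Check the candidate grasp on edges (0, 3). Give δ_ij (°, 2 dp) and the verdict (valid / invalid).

α = atan 0.4 = 21.80°;  2α = 43.60°
edge 0: e_0 = (+1.82, +3.81);  n_0 = (+0.9023, -0.4310)
edge 3: e_3 = (-1.00, -1.04);  n_3 = (-0.7208, +0.6931)
∠(n_0, n_3) = 161.66°
δ = |180° − 161.66°| = 18.34°
18.34° ≤ 2α = 43.60°  →  valid

δ = 18.34°, valid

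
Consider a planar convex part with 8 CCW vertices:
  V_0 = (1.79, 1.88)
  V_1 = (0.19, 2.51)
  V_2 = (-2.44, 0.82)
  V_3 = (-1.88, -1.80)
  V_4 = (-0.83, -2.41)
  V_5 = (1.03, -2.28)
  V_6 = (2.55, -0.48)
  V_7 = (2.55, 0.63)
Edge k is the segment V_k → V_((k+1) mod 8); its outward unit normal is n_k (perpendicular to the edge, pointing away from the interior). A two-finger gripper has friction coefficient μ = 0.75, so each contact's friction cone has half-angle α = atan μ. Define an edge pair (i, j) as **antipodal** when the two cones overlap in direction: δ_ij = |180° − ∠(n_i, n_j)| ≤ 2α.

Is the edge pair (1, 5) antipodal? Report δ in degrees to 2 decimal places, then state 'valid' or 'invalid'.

δ = 17.10°, valid

α = atan 0.75 = 36.87°;  2α = 73.74°
edge 1: e_1 = (-2.63, -1.69);  n_1 = (-0.5406, +0.8413)
edge 5: e_5 = (+1.52, +1.80);  n_5 = (+0.7640, -0.6452)
∠(n_1, n_5) = 162.90°
δ = |180° − 162.90°| = 17.10°
17.10° ≤ 2α = 73.74°  →  valid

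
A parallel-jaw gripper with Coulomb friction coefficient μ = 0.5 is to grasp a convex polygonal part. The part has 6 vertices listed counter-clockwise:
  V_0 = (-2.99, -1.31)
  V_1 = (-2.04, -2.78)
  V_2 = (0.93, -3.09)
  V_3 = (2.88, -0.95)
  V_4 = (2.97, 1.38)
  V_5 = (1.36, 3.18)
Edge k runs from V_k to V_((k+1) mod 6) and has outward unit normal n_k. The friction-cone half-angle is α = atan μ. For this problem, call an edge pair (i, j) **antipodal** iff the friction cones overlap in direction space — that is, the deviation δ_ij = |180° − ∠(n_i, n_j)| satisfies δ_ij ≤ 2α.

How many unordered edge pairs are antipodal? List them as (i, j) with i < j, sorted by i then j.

count = 6; pairs: (0,3), (0,4), (1,4), (1,5), (2,5), (3,5)

α = atan 0.5 = 26.57°;  2α = 53.13°
n_0 = (-0.8399, -0.5428)
n_1 = (-0.1038, -0.9946)
n_2 = (+0.7392, -0.6735)
n_3 = (+0.9993, -0.0386)
n_4 = (+0.7453, +0.6667)
n_5 = (-0.7182, +0.6958)
  (0,1): δ = 128.83°  ·
  (0,2): δ = 75.21°  ·
  (0,3): δ = 35.08°  ✓
  (0,4): δ = 8.94°  ✓
  (0,5): δ = 103.03°  ·
  (1,2): δ = 126.38°  ·
  (1,3): δ = 86.25°  ·
  (1,4): δ = 42.23°  ✓
  (1,5): δ = 51.87°  ✓
  (2,3): δ = 139.87°  ·
  (2,4): δ = 95.85°  ·
  (2,5): δ = 1.75°  ✓
  (3,4): δ = 135.98°  ·
  (3,5): δ = 41.88°  ✓
  (4,5): δ = 85.90°  ·
antipodal pairs: 6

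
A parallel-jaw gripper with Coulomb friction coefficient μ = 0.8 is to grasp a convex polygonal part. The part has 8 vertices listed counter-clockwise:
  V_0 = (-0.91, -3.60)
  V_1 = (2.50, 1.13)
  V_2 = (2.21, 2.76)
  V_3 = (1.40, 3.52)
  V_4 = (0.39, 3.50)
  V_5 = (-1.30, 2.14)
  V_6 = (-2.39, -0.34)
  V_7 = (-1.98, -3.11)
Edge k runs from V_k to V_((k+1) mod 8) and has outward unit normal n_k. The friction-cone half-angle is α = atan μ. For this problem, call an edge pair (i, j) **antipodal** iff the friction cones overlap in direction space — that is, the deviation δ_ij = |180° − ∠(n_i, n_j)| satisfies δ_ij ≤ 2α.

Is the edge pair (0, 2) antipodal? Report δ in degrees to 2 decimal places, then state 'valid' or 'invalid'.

α = atan 0.8 = 38.66°;  2α = 77.32°
edge 0: e_0 = (+3.41, +4.73);  n_0 = (+0.8112, -0.5848)
edge 2: e_2 = (-0.81, +0.76);  n_2 = (+0.6842, +0.7293)
∠(n_0, n_2) = 82.61°
δ = |180° − 82.61°| = 97.39°
97.39° > 2α = 77.32°  →  invalid

δ = 97.39°, invalid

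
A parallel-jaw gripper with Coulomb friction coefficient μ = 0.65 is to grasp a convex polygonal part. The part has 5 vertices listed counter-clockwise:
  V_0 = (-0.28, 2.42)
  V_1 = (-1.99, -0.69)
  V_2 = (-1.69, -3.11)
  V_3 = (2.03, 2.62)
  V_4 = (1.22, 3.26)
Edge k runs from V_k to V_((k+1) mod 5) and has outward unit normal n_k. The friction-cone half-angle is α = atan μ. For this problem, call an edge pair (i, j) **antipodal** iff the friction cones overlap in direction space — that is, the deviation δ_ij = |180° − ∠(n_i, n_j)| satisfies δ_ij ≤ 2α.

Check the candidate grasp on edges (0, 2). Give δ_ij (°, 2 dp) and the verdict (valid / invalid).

α = atan 0.65 = 33.02°;  2α = 66.05°
edge 0: e_0 = (-1.71, -3.11);  n_0 = (-0.8763, +0.4818)
edge 2: e_2 = (+3.72, +5.73);  n_2 = (+0.8387, -0.5445)
∠(n_0, n_2) = 175.81°
δ = |180° − 175.81°| = 4.19°
4.19° ≤ 2α = 66.05°  →  valid

δ = 4.19°, valid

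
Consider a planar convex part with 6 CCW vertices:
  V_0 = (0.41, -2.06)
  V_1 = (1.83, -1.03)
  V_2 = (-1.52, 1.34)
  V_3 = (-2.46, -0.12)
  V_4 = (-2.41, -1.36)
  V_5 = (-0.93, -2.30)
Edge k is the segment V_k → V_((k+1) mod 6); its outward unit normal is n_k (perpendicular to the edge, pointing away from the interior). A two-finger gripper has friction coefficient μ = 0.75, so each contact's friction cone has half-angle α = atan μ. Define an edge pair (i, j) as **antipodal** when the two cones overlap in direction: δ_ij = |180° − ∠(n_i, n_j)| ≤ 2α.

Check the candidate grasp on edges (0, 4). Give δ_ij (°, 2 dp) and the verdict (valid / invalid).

δ = 111.62°, invalid

α = atan 0.75 = 36.87°;  2α = 73.74°
edge 0: e_0 = (+1.42, +1.03);  n_0 = (+0.5872, -0.8095)
edge 4: e_4 = (+1.48, -0.94);  n_4 = (-0.5361, -0.8441)
∠(n_0, n_4) = 68.38°
δ = |180° − 68.38°| = 111.62°
111.62° > 2α = 73.74°  →  invalid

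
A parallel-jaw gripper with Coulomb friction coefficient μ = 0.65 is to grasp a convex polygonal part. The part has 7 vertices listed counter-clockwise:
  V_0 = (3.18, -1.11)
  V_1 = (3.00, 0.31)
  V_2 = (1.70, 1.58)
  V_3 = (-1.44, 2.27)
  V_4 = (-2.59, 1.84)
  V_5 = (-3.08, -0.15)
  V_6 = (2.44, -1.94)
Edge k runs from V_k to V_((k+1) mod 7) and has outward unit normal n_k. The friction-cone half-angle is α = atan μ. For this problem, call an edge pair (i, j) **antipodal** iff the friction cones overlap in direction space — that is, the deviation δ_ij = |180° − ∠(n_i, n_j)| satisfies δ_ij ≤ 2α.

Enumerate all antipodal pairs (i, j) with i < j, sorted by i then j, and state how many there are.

α = atan 0.65 = 33.02°;  2α = 66.05°
n_0 = (+0.9921, +0.1258)
n_1 = (+0.6988, +0.7153)
n_2 = (+0.2146, +0.9767)
n_3 = (-0.3502, +0.9367)
n_4 = (-0.9710, +0.2391)
n_5 = (-0.3085, -0.9512)
n_6 = (+0.7464, -0.6655)
  (0,1): δ = 141.56°  ·
  (0,2): δ = 109.62°  ·
  (0,3): δ = 76.72°  ·
  (0,4): δ = 21.06°  ✓
  (0,5): δ = 64.81°  ✓
  (0,6): δ = 131.06°  ·
  (1,2): δ = 148.06°  ·
  (1,3): δ = 115.17°  ·
  (1,4): δ = 59.50°  ✓
  (1,5): δ = 26.36°  ✓
  (1,6): δ = 92.61°  ·
  (2,3): δ = 147.11°  ·
  (2,4): δ = 91.44°  ·
  (2,5): δ = 5.57°  ✓
  (2,6): δ = 60.67°  ✓
  (3,4): δ = 124.33°  ·
  (3,5): δ = 38.47°  ✓
  (3,6): δ = 27.78°  ✓
  (4,5): δ = 94.13°  ·
  (4,6): δ = 27.89°  ✓
  (5,6): δ = 113.75°  ·
antipodal pairs: 9

count = 9; pairs: (0,4), (0,5), (1,4), (1,5), (2,5), (2,6), (3,5), (3,6), (4,6)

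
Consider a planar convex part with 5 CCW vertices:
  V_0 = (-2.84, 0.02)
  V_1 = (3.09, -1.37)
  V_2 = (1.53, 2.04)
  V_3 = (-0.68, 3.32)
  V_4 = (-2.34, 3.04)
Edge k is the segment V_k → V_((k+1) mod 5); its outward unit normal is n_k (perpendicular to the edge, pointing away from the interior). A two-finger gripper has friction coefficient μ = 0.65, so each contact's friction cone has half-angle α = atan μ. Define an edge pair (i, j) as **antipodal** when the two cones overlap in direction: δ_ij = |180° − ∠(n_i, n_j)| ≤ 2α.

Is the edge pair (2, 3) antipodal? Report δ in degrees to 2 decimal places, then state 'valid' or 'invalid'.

α = atan 0.65 = 33.02°;  2α = 66.05°
edge 2: e_2 = (-2.21, +1.28);  n_2 = (+0.5012, +0.8653)
edge 3: e_3 = (-1.66, -0.28);  n_3 = (-0.1663, +0.9861)
∠(n_2, n_3) = 39.65°
δ = |180° − 39.65°| = 140.35°
140.35° > 2α = 66.05°  →  invalid

δ = 140.35°, invalid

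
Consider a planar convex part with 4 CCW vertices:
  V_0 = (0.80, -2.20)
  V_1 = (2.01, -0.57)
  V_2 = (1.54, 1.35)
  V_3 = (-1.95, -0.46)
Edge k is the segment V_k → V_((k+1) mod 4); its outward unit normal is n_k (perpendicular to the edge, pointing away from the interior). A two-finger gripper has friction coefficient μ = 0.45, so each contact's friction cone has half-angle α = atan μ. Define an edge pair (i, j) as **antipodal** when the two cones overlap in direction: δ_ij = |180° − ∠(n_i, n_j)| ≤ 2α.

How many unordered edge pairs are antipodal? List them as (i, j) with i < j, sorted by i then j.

α = atan 0.45 = 24.23°;  2α = 48.46°
n_0 = (+0.8029, -0.5961)
n_1 = (+0.9713, +0.2378)
n_2 = (-0.4604, +0.8877)
n_3 = (-0.5347, -0.8451)
  (0,1): δ = 129.66°  ·
  (0,2): δ = 26.00°  ✓
  (0,3): δ = 94.27°  ·
  (1,2): δ = 76.34°  ·
  (1,3): δ = 43.92°  ✓
  (2,3): δ = 59.74°  ·
antipodal pairs: 2

count = 2; pairs: (0,2), (1,3)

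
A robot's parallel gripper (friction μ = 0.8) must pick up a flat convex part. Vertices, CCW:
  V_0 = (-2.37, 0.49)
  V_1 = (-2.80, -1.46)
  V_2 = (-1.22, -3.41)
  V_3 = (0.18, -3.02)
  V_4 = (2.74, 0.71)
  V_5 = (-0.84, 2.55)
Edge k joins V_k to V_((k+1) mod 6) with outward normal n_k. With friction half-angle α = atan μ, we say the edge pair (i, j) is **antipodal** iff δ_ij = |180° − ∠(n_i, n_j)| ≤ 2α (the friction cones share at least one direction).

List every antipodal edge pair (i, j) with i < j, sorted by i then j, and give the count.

α = atan 0.8 = 38.66°;  2α = 77.32°
n_0 = (-0.9765, +0.2153)
n_1 = (-0.7770, -0.6295)
n_2 = (+0.2684, -0.9633)
n_3 = (+0.8245, -0.5659)
n_4 = (+0.4571, +0.8894)
n_5 = (-0.8028, +0.5963)
  (0,1): δ = 128.55°  ·
  (0,2): δ = 62.00°  ✓
  (0,3): δ = 22.03°  ✓
  (0,4): δ = 75.23°  ✓
  (0,5): δ = 155.83°  ·
  (1,2): δ = 113.45°  ·
  (1,3): δ = 73.48°  ✓
  (1,4): δ = 23.78°  ✓
  (1,5): δ = 104.38°  ·
  (2,3): δ = 140.03°  ·
  (2,4): δ = 42.77°  ✓
  (2,5): δ = 37.83°  ✓
  (3,4): δ = 82.74°  ·
  (3,5): δ = 2.14°  ✓
  (4,5): δ = 99.40°  ·
antipodal pairs: 8

count = 8; pairs: (0,2), (0,3), (0,4), (1,3), (1,4), (2,4), (2,5), (3,5)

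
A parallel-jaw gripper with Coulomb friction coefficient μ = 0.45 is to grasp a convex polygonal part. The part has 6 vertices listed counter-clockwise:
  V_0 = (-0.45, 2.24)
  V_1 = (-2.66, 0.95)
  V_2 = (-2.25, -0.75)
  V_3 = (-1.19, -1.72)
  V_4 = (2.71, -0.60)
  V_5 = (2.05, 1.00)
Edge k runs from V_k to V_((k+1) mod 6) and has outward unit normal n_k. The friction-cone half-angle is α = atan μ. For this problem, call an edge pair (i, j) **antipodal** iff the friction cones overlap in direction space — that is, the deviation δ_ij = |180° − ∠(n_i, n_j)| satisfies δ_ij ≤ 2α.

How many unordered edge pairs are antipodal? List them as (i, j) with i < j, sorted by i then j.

count = 5; pairs: (0,3), (1,4), (2,4), (2,5), (3,5)

α = atan 0.45 = 24.23°;  2α = 48.46°
n_0 = (-0.5041, +0.8636)
n_1 = (-0.9721, -0.2345)
n_2 = (-0.6751, -0.7377)
n_3 = (+0.2760, -0.9612)
n_4 = (+0.9244, +0.3813)
n_5 = (+0.4443, +0.8959)
  (0,1): δ = 106.71°  ·
  (0,2): δ = 72.73°  ·
  (0,3): δ = 14.25°  ✓
  (0,4): δ = 82.14°  ·
  (0,5): δ = 123.35°  ·
  (1,2): δ = 146.02°  ·
  (1,3): δ = 87.54°  ·
  (1,4): δ = 8.86°  ✓
  (1,5): δ = 50.06°  ·
  (2,3): δ = 121.52°  ·
  (2,4): δ = 25.12°  ✓
  (2,5): δ = 16.08°  ✓
  (3,4): δ = 83.61°  ·
  (3,5): δ = 42.40°  ✓
  (4,5): δ = 138.80°  ·
antipodal pairs: 5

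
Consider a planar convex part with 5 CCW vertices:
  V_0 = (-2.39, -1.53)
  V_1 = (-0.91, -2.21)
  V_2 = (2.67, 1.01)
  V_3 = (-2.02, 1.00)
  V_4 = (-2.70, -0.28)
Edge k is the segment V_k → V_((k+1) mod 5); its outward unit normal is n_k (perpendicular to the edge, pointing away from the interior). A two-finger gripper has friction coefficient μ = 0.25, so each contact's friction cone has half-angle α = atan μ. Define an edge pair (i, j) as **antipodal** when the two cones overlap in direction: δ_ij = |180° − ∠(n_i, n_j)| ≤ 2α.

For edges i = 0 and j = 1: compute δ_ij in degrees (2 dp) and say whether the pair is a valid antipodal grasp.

δ = 113.35°, invalid

α = atan 0.25 = 14.04°;  2α = 28.07°
edge 0: e_0 = (+1.48, -0.68);  n_0 = (-0.4175, -0.9087)
edge 1: e_1 = (+3.58, +3.22);  n_1 = (+0.6687, -0.7435)
∠(n_0, n_1) = 66.65°
δ = |180° − 66.65°| = 113.35°
113.35° > 2α = 28.07°  →  invalid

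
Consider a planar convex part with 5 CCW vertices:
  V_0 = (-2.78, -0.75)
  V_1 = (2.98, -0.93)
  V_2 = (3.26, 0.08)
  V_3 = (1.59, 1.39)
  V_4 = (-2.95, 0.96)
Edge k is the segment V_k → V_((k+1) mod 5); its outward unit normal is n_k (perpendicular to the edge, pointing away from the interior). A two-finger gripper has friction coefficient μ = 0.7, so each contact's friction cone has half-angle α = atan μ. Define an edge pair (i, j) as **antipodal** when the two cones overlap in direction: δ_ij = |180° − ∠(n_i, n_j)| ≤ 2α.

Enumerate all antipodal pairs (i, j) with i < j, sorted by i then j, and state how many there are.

α = atan 0.7 = 34.99°;  2α = 69.98°
n_0 = (-0.0312, -0.9995)
n_1 = (+0.9637, -0.2672)
n_2 = (+0.6172, +0.7868)
n_3 = (-0.0943, +0.9955)
n_4 = (-0.9951, -0.0989)
  (0,1): δ = 103.70°  ·
  (0,2): δ = 36.32°  ✓
  (0,3): δ = 7.20°  ✓
  (0,4): δ = 97.47°  ·
  (1,2): δ = 112.62°  ·
  (1,3): δ = 69.09°  ✓
  (1,4): δ = 21.17°  ✓
  (2,3): δ = 136.48°  ·
  (2,4): δ = 46.21°  ✓
  (3,4): δ = 89.73°  ·
antipodal pairs: 5

count = 5; pairs: (0,2), (0,3), (1,3), (1,4), (2,4)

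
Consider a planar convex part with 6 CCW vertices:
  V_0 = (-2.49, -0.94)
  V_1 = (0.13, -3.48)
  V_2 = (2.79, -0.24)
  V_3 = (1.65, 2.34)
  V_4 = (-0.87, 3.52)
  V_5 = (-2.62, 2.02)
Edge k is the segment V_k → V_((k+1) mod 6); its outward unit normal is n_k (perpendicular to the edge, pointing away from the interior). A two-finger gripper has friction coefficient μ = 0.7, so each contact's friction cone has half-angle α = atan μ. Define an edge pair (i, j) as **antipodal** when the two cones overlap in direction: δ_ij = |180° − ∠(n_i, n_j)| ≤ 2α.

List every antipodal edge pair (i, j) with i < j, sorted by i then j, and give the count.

α = atan 0.7 = 34.99°;  2α = 69.98°
n_0 = (-0.6961, -0.7180)
n_1 = (+0.7729, -0.6345)
n_2 = (+0.9147, +0.4042)
n_3 = (+0.4241, +0.9056)
n_4 = (-0.6508, +0.7593)
n_5 = (-0.9990, -0.0439)
  (0,1): δ = 85.27°  ·
  (0,2): δ = 22.05°  ✓
  (0,3): δ = 19.02°  ✓
  (0,4): δ = 84.71°  ·
  (0,5): δ = 136.63°  ·
  (1,2): δ = 116.78°  ·
  (1,3): δ = 75.71°  ·
  (1,4): δ = 10.01°  ✓
  (1,5): δ = 41.90°  ✓
  (2,3): δ = 138.93°  ·
  (2,4): δ = 73.24°  ·
  (2,5): δ = 21.32°  ✓
  (3,4): δ = 114.31°  ·
  (3,5): δ = 62.39°  ✓
  (4,5): δ = 128.09°  ·
antipodal pairs: 6

count = 6; pairs: (0,2), (0,3), (1,4), (1,5), (2,5), (3,5)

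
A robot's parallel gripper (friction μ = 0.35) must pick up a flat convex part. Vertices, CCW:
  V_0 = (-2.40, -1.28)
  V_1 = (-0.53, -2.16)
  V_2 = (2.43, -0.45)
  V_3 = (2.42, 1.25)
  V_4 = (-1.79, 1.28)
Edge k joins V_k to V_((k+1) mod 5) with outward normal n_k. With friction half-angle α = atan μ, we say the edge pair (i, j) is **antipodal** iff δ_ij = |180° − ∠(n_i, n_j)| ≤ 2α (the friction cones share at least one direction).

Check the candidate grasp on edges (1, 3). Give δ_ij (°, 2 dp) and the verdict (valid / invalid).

α = atan 0.35 = 19.29°;  2α = 38.58°
edge 1: e_1 = (+2.96, +1.71);  n_1 = (+0.5002, -0.8659)
edge 3: e_3 = (-4.21, +0.03);  n_3 = (+0.0071, +1.0000)
∠(n_1, n_3) = 149.58°
δ = |180° − 149.58°| = 30.42°
30.42° ≤ 2α = 38.58°  →  valid

δ = 30.42°, valid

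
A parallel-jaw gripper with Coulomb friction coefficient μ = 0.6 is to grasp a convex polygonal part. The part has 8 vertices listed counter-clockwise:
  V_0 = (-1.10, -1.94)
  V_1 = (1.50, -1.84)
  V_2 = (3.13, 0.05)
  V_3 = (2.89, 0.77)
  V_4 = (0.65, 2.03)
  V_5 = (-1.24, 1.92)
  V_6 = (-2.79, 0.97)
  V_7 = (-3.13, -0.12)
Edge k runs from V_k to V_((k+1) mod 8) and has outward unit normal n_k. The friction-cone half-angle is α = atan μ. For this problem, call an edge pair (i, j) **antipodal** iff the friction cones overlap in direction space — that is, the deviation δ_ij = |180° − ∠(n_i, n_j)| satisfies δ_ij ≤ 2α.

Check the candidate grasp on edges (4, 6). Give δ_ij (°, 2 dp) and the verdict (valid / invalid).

α = atan 0.6 = 30.96°;  2α = 61.93°
edge 4: e_4 = (-1.89, -0.11);  n_4 = (-0.0581, +0.9983)
edge 6: e_6 = (-0.34, -1.09);  n_6 = (-0.9546, +0.2978)
∠(n_4, n_6) = 69.34°
δ = |180° − 69.34°| = 110.66°
110.66° > 2α = 61.93°  →  invalid

δ = 110.66°, invalid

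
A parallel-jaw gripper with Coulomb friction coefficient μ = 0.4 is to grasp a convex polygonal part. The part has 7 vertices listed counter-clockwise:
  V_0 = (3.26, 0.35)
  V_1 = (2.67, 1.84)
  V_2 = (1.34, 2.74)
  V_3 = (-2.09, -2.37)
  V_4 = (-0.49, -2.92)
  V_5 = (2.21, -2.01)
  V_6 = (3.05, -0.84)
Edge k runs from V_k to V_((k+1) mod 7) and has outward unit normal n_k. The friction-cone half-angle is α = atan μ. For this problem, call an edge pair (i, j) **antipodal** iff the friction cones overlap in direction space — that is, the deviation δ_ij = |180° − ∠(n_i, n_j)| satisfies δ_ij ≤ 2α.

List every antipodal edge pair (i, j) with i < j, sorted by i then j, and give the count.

α = atan 0.4 = 21.80°;  2α = 43.60°
n_0 = (+0.9298, +0.3682)
n_1 = (+0.5604, +0.8282)
n_2 = (-0.8303, +0.5573)
n_3 = (-0.3251, -0.9457)
n_4 = (+0.3194, -0.9476)
n_5 = (+0.8123, -0.5832)
n_6 = (+0.9848, -0.1738)
  (0,1): δ = 145.69°  ·
  (0,2): δ = 55.47°  ·
  (0,3): δ = 49.43°  ·
  (0,4): δ = 87.02°  ·
  (0,5): δ = 122.72°  ·
  (0,6): δ = 148.39°  ·
  (1,2): δ = 89.78°  ·
  (1,3): δ = 15.12°  ✓
  (1,4): δ = 52.71°  ·
  (1,5): δ = 88.41°  ·
  (1,6): δ = 114.08°  ·
  (2,3): δ = 75.10°  ·
  (2,4): δ = 37.50°  ✓
  (2,5): δ = 1.81°  ✓
  (2,6): δ = 23.86°  ✓
  (3,4): δ = 142.40°  ·
  (3,5): δ = 106.71°  ·
  (3,6): δ = 81.04°  ·
  (4,5): δ = 144.30°  ·
  (4,6): δ = 118.63°  ·
  (5,6): δ = 154.33°  ·
antipodal pairs: 4

count = 4; pairs: (1,3), (2,4), (2,5), (2,6)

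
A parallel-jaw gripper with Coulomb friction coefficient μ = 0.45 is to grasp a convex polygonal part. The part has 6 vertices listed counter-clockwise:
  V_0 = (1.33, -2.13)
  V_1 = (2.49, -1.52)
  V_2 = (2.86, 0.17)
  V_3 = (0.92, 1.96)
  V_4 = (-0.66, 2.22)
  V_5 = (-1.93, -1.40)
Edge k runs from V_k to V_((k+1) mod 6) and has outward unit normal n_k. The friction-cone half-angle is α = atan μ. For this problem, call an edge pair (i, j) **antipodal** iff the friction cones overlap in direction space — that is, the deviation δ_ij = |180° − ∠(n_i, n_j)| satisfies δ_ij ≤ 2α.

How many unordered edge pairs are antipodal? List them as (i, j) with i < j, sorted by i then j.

α = atan 0.45 = 24.23°;  2α = 48.46°
n_0 = (+0.4654, -0.8851)
n_1 = (+0.9769, -0.2139)
n_2 = (+0.6781, +0.7349)
n_3 = (+0.1624, +0.9867)
n_4 = (-0.9436, +0.3310)
n_5 = (-0.2185, -0.9758)
  (0,1): δ = 130.09°  ·
  (0,2): δ = 70.44°  ·
  (0,3): δ = 37.08°  ✓
  (0,4): δ = 42.93°  ✓
  (0,5): δ = 139.64°  ·
  (1,2): δ = 120.35°  ·
  (1,3): δ = 87.00°  ·
  (1,4): δ = 6.98°  ✓
  (1,5): δ = 89.73°  ·
  (2,3): δ = 146.65°  ·
  (2,4): δ = 66.64°  ·
  (2,5): δ = 30.08°  ✓
  (3,4): δ = 99.99°  ·
  (3,5): δ = 3.28°  ✓
  (4,5): δ = 83.29°  ·
antipodal pairs: 5

count = 5; pairs: (0,3), (0,4), (1,4), (2,5), (3,5)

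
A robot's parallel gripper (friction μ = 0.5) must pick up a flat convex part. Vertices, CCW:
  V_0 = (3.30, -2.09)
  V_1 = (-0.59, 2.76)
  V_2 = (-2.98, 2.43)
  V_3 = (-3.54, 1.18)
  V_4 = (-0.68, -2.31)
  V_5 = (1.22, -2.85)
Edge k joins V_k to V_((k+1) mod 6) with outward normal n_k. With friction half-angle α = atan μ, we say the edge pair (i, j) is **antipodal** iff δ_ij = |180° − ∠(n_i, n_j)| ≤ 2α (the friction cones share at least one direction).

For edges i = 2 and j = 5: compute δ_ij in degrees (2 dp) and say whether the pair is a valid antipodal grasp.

α = atan 0.5 = 26.57°;  2α = 53.13°
edge 2: e_2 = (-0.56, -1.25);  n_2 = (-0.9126, +0.4088)
edge 5: e_5 = (+2.08, +0.76);  n_5 = (+0.3432, -0.9393)
∠(n_2, n_5) = 134.20°
δ = |180° − 134.20°| = 45.80°
45.80° ≤ 2α = 53.13°  →  valid

δ = 45.80°, valid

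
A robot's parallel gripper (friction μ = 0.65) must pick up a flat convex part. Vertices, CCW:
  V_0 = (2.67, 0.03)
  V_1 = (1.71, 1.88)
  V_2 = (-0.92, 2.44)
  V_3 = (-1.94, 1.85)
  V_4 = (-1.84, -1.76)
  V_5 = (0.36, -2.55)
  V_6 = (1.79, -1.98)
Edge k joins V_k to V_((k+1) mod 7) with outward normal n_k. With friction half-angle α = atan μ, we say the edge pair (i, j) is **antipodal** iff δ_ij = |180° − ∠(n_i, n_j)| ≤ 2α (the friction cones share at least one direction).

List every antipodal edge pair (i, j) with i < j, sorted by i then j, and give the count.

α = atan 0.65 = 33.02°;  2α = 66.05°
n_0 = (+0.8876, +0.4606)
n_1 = (+0.2083, +0.9781)
n_2 = (-0.5007, +0.8656)
n_3 = (-0.9996, -0.0277)
n_4 = (-0.3380, -0.9412)
n_5 = (+0.3703, -0.9289)
n_6 = (+0.9161, -0.4011)
  (0,1): δ = 129.45°  ·
  (0,2): δ = 87.38°  ·
  (0,3): δ = 25.84°  ✓
  (0,4): δ = 42.82°  ✓
  (0,5): δ = 84.31°  ·
  (0,6): δ = 128.93°  ·
  (1,2): δ = 137.93°  ·
  (1,3): δ = 76.39°  ·
  (1,4): δ = 7.73°  ✓
  (1,5): δ = 33.75°  ✓
  (1,6): δ = 78.38°  ·
  (2,3): δ = 118.46°  ·
  (2,4): δ = 49.80°  ✓
  (2,5): δ = 8.31°  ✓
  (2,6): δ = 36.31°  ✓
  (3,4): δ = 111.34°  ·
  (3,5): δ = 69.85°  ·
  (3,6): δ = 25.23°  ✓
  (4,5): δ = 138.51°  ·
  (4,6): δ = 93.89°  ·
  (5,6): δ = 135.38°  ·
antipodal pairs: 8

count = 8; pairs: (0,3), (0,4), (1,4), (1,5), (2,4), (2,5), (2,6), (3,6)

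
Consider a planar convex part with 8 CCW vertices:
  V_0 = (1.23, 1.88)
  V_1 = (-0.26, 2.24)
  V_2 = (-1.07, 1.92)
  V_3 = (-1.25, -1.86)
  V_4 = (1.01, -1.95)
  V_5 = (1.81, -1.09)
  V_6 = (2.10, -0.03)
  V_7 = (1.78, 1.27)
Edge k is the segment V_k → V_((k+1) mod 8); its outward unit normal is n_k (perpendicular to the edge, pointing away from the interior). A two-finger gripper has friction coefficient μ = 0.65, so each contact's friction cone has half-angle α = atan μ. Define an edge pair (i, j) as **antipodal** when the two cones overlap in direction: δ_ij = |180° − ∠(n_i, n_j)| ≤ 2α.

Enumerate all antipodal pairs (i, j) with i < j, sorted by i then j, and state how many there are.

α = atan 0.65 = 33.02°;  2α = 66.05°
n_0 = (+0.2349, +0.9720)
n_1 = (-0.3674, +0.9301)
n_2 = (-0.9989, +0.0476)
n_3 = (-0.0398, -0.9992)
n_4 = (+0.7322, -0.6811)
n_5 = (+0.9646, -0.2639)
n_6 = (+0.9710, +0.2390)
n_7 = (+0.7427, +0.6696)
  (0,1): δ = 144.86°  ·
  (0,2): δ = 79.14°  ·
  (0,3): δ = 11.30°  ✓
  (0,4): δ = 60.65°  ✓
  (0,5): δ = 88.28°  ·
  (0,6): δ = 117.41°  ·
  (0,7): δ = 145.62°  ·
  (1,2): δ = 114.28°  ·
  (1,3): δ = 23.84°  ✓
  (1,4): δ = 25.51°  ✓
  (1,5): δ = 53.14°  ✓
  (1,6): δ = 82.27°  ·
  (1,7): δ = 110.48°  ·
  (2,3): δ = 89.55°  ·
  (2,4): δ = 40.20°  ✓
  (2,5): δ = 12.57°  ✓
  (2,6): δ = 16.55°  ✓
  (2,7): δ = 44.77°  ✓
  (3,4): δ = 130.65°  ·
  (3,5): δ = 103.02°  ·
  (3,6): δ = 73.89°  ·
  (3,7): δ = 45.68°  ✓
  (4,5): δ = 152.37°  ·
  (4,6): δ = 123.24°  ·
  (4,7): δ = 95.03°  ·
  (5,6): δ = 150.87°  ·
  (5,7): δ = 122.66°  ·
  (6,7): δ = 151.79°  ·
antipodal pairs: 10

count = 10; pairs: (0,3), (0,4), (1,3), (1,4), (1,5), (2,4), (2,5), (2,6), (2,7), (3,7)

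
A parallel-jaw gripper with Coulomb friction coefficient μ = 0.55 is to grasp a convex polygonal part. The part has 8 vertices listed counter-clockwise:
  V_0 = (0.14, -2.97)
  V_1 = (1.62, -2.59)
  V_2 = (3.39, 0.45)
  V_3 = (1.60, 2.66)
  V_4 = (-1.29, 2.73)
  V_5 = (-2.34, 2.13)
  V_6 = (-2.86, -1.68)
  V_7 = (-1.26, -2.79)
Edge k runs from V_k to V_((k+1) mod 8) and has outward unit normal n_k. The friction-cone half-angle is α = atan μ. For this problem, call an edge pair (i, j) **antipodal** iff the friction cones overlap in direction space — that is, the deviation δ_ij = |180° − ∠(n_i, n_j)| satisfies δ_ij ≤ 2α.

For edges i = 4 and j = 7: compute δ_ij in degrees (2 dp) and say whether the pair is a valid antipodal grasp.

α = atan 0.55 = 28.81°;  2α = 57.62°
edge 4: e_4 = (-1.05, -0.60);  n_4 = (-0.4961, +0.8682)
edge 7: e_7 = (+1.40, -0.18);  n_7 = (-0.1275, -0.9918)
∠(n_4, n_7) = 142.93°
δ = |180° − 142.93°| = 37.07°
37.07° ≤ 2α = 57.62°  →  valid

δ = 37.07°, valid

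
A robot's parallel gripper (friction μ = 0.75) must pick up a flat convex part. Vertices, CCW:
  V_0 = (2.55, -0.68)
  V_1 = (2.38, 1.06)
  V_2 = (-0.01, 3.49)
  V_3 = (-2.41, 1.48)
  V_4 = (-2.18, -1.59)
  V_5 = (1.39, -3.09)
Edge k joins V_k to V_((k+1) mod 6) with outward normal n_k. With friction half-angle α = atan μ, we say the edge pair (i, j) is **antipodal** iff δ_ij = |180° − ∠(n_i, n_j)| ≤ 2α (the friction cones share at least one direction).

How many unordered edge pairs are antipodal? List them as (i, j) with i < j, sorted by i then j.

α = atan 0.75 = 36.87°;  2α = 73.74°
n_0 = (+0.9953, +0.0972)
n_1 = (+0.7130, +0.7012)
n_2 = (-0.6421, +0.7666)
n_3 = (-0.9972, -0.0747)
n_4 = (-0.3874, -0.9219)
n_5 = (+0.9011, -0.4337)
  (0,1): δ = 141.06°  ·
  (0,2): δ = 55.63°  ✓
  (0,3): δ = 1.30°  ✓
  (0,4): δ = 61.63°  ✓
  (0,5): δ = 148.72°  ·
  (1,2): δ = 94.58°  ·
  (1,3): δ = 40.24°  ✓
  (1,4): δ = 22.68°  ✓
  (1,5): δ = 109.77°  ·
  (2,3): δ = 125.66°  ·
  (2,4): δ = 62.74°  ✓
  (2,5): δ = 24.35°  ✓
  (3,4): δ = 117.08°  ·
  (3,5): δ = 29.99°  ✓
  (4,5): δ = 92.91°  ·
antipodal pairs: 8

count = 8; pairs: (0,2), (0,3), (0,4), (1,3), (1,4), (2,4), (2,5), (3,5)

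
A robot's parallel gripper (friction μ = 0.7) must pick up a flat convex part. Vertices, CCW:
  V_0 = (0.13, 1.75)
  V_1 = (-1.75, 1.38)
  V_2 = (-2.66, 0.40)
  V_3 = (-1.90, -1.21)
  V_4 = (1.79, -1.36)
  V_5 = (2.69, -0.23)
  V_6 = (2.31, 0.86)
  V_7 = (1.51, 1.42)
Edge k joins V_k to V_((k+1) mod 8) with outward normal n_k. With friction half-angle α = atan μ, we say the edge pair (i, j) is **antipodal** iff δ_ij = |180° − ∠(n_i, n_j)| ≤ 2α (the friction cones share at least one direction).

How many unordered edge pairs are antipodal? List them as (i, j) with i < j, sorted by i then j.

count = 13; pairs: (0,3), (0,4), (1,3), (1,4), (1,5), (2,4), (2,5), (2,6), (2,7), (3,5), (3,6), (3,7), (4,7)

α = atan 0.7 = 34.99°;  2α = 69.98°
n_0 = (-0.1931, +0.9812)
n_1 = (-0.7328, +0.6805)
n_2 = (-0.9043, -0.4269)
n_3 = (-0.0406, -0.9992)
n_4 = (+0.7822, -0.6230)
n_5 = (+0.9443, +0.3292)
n_6 = (+0.5735, +0.8192)
n_7 = (+0.2326, +0.9726)
  (0,1): δ = 144.01°  ·
  (0,2): δ = 75.86°  ·
  (0,3): δ = 13.46°  ✓
  (0,4): δ = 40.33°  ✓
  (0,5): δ = 98.09°  ·
  (0,6): δ = 133.87°  ·
  (0,7): δ = 155.42°  ·
  (1,2): δ = 111.85°  ·
  (1,3): δ = 49.45°  ✓
  (1,4): δ = 4.34°  ✓
  (1,5): δ = 62.10°  ✓
  (1,6): δ = 97.89°  ·
  (1,7): δ = 119.43°  ·
  (2,3): δ = 117.60°  ·
  (2,4): δ = 63.81°  ✓
  (2,5): δ = 6.05°  ✓
  (2,6): δ = 29.74°  ✓
  (2,7): δ = 51.28°  ✓
  (3,4): δ = 126.21°  ·
  (3,5): δ = 68.45°  ✓
  (3,6): δ = 32.66°  ✓
  (3,7): δ = 11.12°  ✓
  (4,5): δ = 122.24°  ·
  (4,6): δ = 86.46°  ·
  (4,7): δ = 64.91°  ✓
  (5,6): δ = 144.21°  ·
  (5,7): δ = 122.67°  ·
  (6,7): δ = 158.46°  ·
antipodal pairs: 13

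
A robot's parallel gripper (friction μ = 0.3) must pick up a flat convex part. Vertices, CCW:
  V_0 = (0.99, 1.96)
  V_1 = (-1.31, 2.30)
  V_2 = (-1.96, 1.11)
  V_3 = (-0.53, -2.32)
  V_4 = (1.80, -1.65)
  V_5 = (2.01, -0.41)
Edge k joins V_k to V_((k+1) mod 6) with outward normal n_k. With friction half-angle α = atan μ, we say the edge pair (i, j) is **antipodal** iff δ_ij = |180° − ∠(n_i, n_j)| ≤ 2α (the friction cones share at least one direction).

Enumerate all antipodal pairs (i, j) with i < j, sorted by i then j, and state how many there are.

count = 4; pairs: (0,3), (1,4), (2,4), (2,5)

α = atan 0.3 = 16.70°;  2α = 33.40°
n_0 = (+0.1462, +0.9892)
n_1 = (-0.8776, +0.4794)
n_2 = (-0.9230, -0.3848)
n_3 = (+0.2764, -0.9611)
n_4 = (+0.9860, -0.1670)
n_5 = (+0.9185, +0.3953)
  (0,1): δ = 110.24°  ·
  (0,2): δ = 58.96°  ·
  (0,3): δ = 24.45°  ✓
  (0,4): δ = 88.80°  ·
  (0,5): δ = 121.69°  ·
  (1,2): δ = 128.72°  ·
  (1,3): δ = 45.31°  ·
  (1,4): δ = 19.03°  ✓
  (1,5): δ = 51.93°  ·
  (2,3): δ = 96.59°  ·
  (2,4): δ = 32.24°  ✓
  (2,5): δ = 0.65°  ✓
  (3,4): δ = 115.65°  ·
  (3,5): δ = 82.76°  ·
  (4,5): δ = 147.10°  ·
antipodal pairs: 4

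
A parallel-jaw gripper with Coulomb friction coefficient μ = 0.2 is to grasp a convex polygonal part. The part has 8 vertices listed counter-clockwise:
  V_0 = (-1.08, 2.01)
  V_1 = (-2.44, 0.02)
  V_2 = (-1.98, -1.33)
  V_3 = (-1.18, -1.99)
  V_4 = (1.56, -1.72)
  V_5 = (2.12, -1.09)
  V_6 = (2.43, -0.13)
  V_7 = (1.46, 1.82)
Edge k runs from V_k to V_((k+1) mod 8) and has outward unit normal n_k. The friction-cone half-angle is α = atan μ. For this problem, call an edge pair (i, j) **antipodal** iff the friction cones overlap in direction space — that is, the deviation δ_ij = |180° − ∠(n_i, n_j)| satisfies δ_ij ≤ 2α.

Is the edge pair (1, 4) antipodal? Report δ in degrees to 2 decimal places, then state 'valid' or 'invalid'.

α = atan 0.2 = 11.31°;  2α = 22.62°
edge 1: e_1 = (+0.46, -1.35);  n_1 = (-0.9466, -0.3225)
edge 4: e_4 = (+0.56, +0.63);  n_4 = (+0.7474, -0.6644)
∠(n_1, n_4) = 119.55°
δ = |180° − 119.55°| = 60.45°
60.45° > 2α = 22.62°  →  invalid

δ = 60.45°, invalid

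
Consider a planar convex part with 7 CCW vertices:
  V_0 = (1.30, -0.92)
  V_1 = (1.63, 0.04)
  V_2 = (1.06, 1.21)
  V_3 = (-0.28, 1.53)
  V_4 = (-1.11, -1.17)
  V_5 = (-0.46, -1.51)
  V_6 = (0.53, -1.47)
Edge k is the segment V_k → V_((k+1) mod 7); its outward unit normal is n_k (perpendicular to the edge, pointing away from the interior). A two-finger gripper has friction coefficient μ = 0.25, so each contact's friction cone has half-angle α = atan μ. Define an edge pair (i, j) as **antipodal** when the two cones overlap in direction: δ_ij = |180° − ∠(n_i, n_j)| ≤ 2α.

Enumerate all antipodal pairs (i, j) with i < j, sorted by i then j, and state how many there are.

count = 3; pairs: (0,3), (2,4), (2,5)

α = atan 0.25 = 14.04°;  2α = 28.07°
n_0 = (+0.9457, -0.3251)
n_1 = (+0.8990, +0.4380)
n_2 = (+0.2323, +0.9727)
n_3 = (-0.9559, +0.2938)
n_4 = (-0.4635, -0.8861)
n_5 = (+0.0404, -0.9992)
n_6 = (+0.5812, -0.8137)
  (0,1): δ = 135.06°  ·
  (0,2): δ = 84.46°  ·
  (0,3): δ = 1.88°  ✓
  (0,4): δ = 81.36°  ·
  (0,5): δ = 111.28°  ·
  (0,6): δ = 144.51°  ·
  (1,2): δ = 129.41°  ·
  (1,3): δ = 43.06°  ·
  (1,4): δ = 36.41°  ·
  (1,5): δ = 66.34°  ·
  (1,6): δ = 99.56°  ·
  (2,3): δ = 93.66°  ·
  (2,4): δ = 14.18°  ✓
  (2,5): δ = 15.74°  ✓
  (2,6): δ = 48.97°  ·
  (3,4): δ = 100.53°  ·
  (3,5): δ = 70.60°  ·
  (3,6): δ = 37.37°  ·
  (4,5): δ = 150.07°  ·
  (4,6): δ = 116.85°  ·
  (5,6): δ = 146.78°  ·
antipodal pairs: 3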